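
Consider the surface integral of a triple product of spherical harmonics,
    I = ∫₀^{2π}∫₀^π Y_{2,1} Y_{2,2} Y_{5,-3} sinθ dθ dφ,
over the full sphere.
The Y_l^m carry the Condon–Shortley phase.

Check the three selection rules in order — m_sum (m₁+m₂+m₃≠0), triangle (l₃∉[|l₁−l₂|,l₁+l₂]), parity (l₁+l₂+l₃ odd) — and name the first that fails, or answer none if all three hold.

azimuthal sum: 1 + 2 − 3 = 0  ✓
0 ≤ 5 ≤ 4 (triangle on l)  ✗
L = 2 + 2 + 5 = 9 (odd)

triangle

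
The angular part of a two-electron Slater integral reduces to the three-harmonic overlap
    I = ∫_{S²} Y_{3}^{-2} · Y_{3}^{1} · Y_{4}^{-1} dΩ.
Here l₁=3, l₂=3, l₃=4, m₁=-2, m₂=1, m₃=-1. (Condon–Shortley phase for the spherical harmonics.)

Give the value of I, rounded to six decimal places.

0.000000

Σmᵢ = -2 ≠ 0, so the φ-integral vanishes; I = 0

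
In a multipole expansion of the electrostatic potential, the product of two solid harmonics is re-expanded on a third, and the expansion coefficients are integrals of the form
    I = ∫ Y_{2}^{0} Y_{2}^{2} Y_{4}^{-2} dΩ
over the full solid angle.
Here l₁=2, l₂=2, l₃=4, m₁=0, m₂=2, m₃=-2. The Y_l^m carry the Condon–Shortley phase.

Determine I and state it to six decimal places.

0.156078

Rules hold: Σm=0, L=8 even, 0≤4≤4.
N = 5·5·9 = 225
Δ = 0!·4!·4!/9! = 1/630
Racah Σ t=0..0: t=0:+1/16 = 1/16
⇒ 3j(2 2 4; 0 0 0)² = 2/35, sgn +1
Racah Σ t=0..0: t=0:+1/96 = 1/96
⇒ 3j(2 2 4; 0 2 -2)² = 1/42, sgn +1
4πI² = N·(3j₀)²·(3jₘ)² = 15/49
I = +1·√(0.306122/4π) = 0.15607835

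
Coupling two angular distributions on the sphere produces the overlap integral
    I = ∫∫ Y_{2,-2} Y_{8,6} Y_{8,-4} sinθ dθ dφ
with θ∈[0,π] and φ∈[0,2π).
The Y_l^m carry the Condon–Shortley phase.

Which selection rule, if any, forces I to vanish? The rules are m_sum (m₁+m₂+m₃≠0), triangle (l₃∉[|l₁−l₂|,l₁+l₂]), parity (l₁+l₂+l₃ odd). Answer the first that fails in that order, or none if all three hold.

azimuthal sum: -2 + 6 − 4 = 0  ✓
6 ≤ 8 ≤ 10 (triangle on l)  ✓
L = 2 + 8 + 8 = 18 (even)  ✓

none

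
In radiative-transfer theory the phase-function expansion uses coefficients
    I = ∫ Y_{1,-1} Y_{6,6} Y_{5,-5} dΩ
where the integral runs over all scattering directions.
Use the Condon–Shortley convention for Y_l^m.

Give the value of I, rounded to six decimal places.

0.331940

m-sum 0 ✓  L=12 even ✓  5≤5≤7 ✓
Π(2lᵢ+1) = 3×13×11 = 429
triangle coeff Δ(1,6,5) = 1/858
Σ_t [1,1]: t=1:−1/14400 = -1/14400
(3j)²=6/143 [(1 6 5; 0 0 0)], sign=+1
Σ_t [2,2]: t=2:+1/7257600 = 1/7257600
(3j)²=1/13 [(1 6 5; -1 6 -5)], sign=+1
⇒ 4πI² = 18/13
I = (+1)√(18/13/(4π)) = 0.33194004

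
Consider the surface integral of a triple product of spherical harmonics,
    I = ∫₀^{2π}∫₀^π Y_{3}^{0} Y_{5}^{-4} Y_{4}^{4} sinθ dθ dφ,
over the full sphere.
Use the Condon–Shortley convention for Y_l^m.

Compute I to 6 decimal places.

Rules hold: Σm=0, L=12 even, 2≤4≤8.
N = 7·11·9 = 693
Δ = 4!·2!·6!/13! = 1/180180
Racah Σ t=1..3: t=1:−1/576 t=2:+1/144 t=3:−1/576 = 1/288
⇒ 3j(3 5 4; 0 0 0)² = 20/1001, sgn +1
Racah Σ t=1..1: t=1:−1/8640 = -1/8640
⇒ 3j(3 5 4; 0 -4 4)² = 28/715, sgn -1
4πI² = N·(3j₀)²·(3jₘ)² = 1008/1859
I = -1·√(0.542227/4π) = -0.20772350

-0.207724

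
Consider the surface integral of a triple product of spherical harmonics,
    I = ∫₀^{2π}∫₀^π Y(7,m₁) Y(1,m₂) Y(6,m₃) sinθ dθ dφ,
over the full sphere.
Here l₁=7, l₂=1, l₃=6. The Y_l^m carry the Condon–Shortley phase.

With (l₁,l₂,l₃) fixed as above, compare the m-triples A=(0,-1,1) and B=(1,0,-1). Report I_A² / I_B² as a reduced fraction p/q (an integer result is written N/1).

7/16

Same 7,1,6: normalisation and zero-m 3j drop out of the ratio.
A: Δ: 2! 12! 0! / 15! → 1/1365; sum: t=0:+1/1209600 = 1/1209600; 3j²(7 1 6; 0 -1 1) = Δ·Π!·Σ² = 1/65  (sign -1)
B: Δ: 2! 12! 0! / 15! → 1/1365; sum: t=1:−1/604800 = -1/604800; 3j²(7 1 6; 1 0 -1) = Δ·Π!·Σ² = 16/455  (sign +1)
I_A²/I_B² = (1/65)/(16/455) = 7/16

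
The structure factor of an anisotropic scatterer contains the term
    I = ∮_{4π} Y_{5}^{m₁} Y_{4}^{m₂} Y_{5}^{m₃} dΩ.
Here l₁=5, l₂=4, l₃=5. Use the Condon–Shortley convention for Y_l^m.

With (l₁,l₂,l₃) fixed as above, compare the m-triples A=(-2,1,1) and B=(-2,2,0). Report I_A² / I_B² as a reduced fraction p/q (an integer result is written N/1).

5/3

Same 5,4,5: normalisation and zero-m 3j drop out of the ratio.
A: Δ: 4! 6! 4! / 15! → 1/3153150; sum: t=1:−1/103680 t=2:+1/2880 t=3:−1/1152 t=4:+1/5184 = -7/20736; 3j²(5 4 5; -2 1 1) = Δ·Π!·Σ² = 35/2574  (sign -1)
B: Δ: 4! 6! 4! / 15! → 1/3153150; sum: t=2:+1/11520 t=3:−1/1728 t=4:+1/3456 = -7/34560; 3j²(5 4 5; -2 2 0) = Δ·Π!·Σ² = 7/858  (sign +1)
I_A²/I_B² = (35/2574)/(7/858) = 5/3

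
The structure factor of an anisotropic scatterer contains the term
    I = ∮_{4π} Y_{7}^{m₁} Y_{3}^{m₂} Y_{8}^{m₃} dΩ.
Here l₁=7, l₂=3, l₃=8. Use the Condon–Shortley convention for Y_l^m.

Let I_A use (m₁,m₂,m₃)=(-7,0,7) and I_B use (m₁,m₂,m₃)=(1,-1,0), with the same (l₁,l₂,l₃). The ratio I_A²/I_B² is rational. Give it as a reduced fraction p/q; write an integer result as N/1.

5915/18

Same 7,3,8: normalisation and zero-m 3j drop out of the ratio.
A: Δ: 2! 12! 4! / 19! → 1/5290740; sum: t=2:+1/5748019200 = 1/5748019200; 3j²(7 3 8; -7 0 7) = Δ·Π!·Σ² = 91/3876  (sign -1)
B: Δ: 2! 12! 4! / 19! → 1/5290740; sum: t=0:+1/4147200 t=1:−1/3628800 t=2:+1/46448640 = -1/77414400; 3j²(7 3 8; 1 -1 0) = Δ·Π!·Σ² = 3/41990  (sign -1)
I_A²/I_B² = (91/3876)/(3/41990) = 5915/18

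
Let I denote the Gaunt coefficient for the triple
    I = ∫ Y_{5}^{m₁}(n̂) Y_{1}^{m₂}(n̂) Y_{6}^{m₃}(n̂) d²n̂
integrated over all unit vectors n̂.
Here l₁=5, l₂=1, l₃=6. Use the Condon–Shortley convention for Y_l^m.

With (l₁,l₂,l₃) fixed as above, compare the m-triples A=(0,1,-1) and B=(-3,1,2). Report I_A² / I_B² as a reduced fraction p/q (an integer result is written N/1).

7/2

l's match ⇒ only the (l;m) 3-j factors differ between A and B.
A: triangle coeff Δ(5,1,6) = 1/858; Σ_t [0,0]: t=0:+1/28800 = 1/28800; (3j)²=7/286 [(5 1 6; 0 1 -1)], sign=-1
B: triangle coeff Δ(5,1,6) = 1/858; Σ_t [0,0]: t=0:+1/161280 = 1/161280; (3j)²=1/143 [(5 1 6; -3 1 2)], sign=+1
I_A²/I_B² = (7/286)/(1/143) = 7/2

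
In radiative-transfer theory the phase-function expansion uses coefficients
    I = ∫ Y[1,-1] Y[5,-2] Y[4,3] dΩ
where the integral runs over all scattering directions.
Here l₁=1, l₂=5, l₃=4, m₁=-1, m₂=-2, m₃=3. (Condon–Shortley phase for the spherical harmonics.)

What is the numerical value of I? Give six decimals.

Rules hold: Σm=0, L=10 even, 4≤4≤6.
N = 3·11·9 = 297
Δ = 2!·0!·8!/11! = 1/495
Racah Σ t=1..1: t=1:−1/576 = -1/576
⇒ 3j(1 5 4; 0 0 0)² = 5/99, sgn -1
Racah Σ t=2..2: t=2:+1/10080 = 1/10080
⇒ 3j(1 5 4; -1 -2 3)² = 1/165, sgn -1
4πI² = N·(3j₀)²·(3jₘ)² = 1/11
I = +1·√(0.0909091/4π) = 0.08505478

0.085055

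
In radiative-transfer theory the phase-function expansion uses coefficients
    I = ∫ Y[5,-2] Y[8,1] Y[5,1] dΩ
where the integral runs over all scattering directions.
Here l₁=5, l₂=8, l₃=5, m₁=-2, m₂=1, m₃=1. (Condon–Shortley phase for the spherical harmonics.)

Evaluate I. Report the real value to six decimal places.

Rules hold: Σm=0, L=18 even, 3≤5≤13.
N = 11·17·11 = 2057
Δ = 8!·2!·8!/19! = 1/37413090
Racah Σ t=3..5: t=3:−1/1036800 t=4:+1/331776 t=5:−1/1036800 = 1/921600
⇒ 3j(5 8 5; 0 0 0)² = 490/46189, sgn -1
Racah Σ t=5..7: t=5:−1/829440 t=6:+1/1036800 t=7:−1/14515200 = -1/3225600
⇒ 3j(5 8 5; -2 1 1)² = 567/230945, sgn -1
4πI² = N·(3j₀)²·(3jₘ)² = 55566/1037153
I = +1·√(0.0535755/4π) = 0.06529474

0.065295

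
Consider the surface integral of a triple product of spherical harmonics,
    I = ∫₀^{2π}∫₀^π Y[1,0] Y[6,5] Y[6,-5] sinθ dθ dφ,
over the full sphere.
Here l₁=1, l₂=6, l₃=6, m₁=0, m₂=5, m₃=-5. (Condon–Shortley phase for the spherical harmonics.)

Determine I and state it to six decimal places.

0.000000

L=13 odd ⇒ parity kills the (l;000) factor ⇒ I = 0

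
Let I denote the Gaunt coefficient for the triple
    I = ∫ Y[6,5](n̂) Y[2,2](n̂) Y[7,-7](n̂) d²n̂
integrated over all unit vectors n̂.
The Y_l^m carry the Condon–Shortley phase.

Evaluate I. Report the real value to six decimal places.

Σlᵢ=15 odd — θ-integrand is odd under cosθ→−cosθ; I=0

0.000000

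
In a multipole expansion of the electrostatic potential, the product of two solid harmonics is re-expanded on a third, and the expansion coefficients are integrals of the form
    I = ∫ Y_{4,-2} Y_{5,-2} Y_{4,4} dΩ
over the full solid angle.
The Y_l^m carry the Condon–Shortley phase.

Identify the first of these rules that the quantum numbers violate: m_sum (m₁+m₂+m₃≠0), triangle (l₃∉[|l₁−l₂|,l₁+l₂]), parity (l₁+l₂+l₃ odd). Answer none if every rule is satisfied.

azimuthal sum: -2 − 2 + 4 = 0  ✓
1 ≤ 4 ≤ 9 (triangle on l)  ✓
L = 4 + 5 + 4 = 13 (odd)  ✗

parity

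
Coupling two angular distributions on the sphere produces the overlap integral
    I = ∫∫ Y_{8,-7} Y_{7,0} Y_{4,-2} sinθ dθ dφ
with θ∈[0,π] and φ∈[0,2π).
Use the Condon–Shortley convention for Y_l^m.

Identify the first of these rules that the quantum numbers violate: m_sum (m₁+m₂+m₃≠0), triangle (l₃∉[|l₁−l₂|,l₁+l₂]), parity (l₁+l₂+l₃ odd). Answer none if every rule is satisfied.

m_sum

Σmᵢ = -9  ✗
l₃∈[|l₁−l₂|,l₁+l₂]=[1,15], have l₃=4
Σlᵢ = 19 ⇒ odd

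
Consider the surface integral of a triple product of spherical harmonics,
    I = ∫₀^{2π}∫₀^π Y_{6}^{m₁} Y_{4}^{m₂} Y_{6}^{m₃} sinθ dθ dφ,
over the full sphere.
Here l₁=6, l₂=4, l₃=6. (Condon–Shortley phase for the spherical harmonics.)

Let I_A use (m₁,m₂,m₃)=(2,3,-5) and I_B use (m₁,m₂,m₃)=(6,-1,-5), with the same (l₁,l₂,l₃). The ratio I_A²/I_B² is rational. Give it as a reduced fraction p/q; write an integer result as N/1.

343/495

Shared (l₁,l₂,l₃)=(6,4,6): N and (l;000)² cancel in I_A²/I_B².
A: Δ = 4!·8!·4!/17! = 1/15315300; Racah Σ t=3..4: t=3:−1/725760 t=4:+1/5806080 = -1/829440; ⇒ 3j(6 4 6; 2 3 -5)² = 49/2652, sgn +1
B: Δ = 4!·8!·4!/17! = 1/15315300; Racah Σ t=0..0: t=0:+1/5806080 = 1/5806080; ⇒ 3j(6 4 6; 6 -1 -5)² = 165/6188, sgn -1
I_A²/I_B² = (49/2652)/(165/6188) = 343/495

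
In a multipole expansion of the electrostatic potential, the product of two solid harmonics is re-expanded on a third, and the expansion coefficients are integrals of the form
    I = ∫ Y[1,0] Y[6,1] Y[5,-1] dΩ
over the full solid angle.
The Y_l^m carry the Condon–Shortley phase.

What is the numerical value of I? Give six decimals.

Rules hold: Σm=0, L=12 even, 5≤5≤7.
N = 3·13·11 = 429
Δ = 2!·0!·10!/13! = 1/858
Racah Σ t=1..1: t=1:−1/14400 = -1/14400
⇒ 3j(1 6 5; 0 0 0)² = 6/143, sgn +1
Racah Σ t=1..1: t=1:−1/17280 = -1/17280
⇒ 3j(1 6 5; 0 1 -1)² = 35/858, sgn -1
4πI² = N·(3j₀)²·(3jₘ)² = 105/143
I = -1·√(0.734266/4π) = -0.24172507

-0.241725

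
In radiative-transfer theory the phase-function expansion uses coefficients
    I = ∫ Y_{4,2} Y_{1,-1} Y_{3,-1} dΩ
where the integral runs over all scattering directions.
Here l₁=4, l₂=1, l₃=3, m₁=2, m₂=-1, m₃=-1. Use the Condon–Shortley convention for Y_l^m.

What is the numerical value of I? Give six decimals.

Checks pass: Σm=0; 8 even; l₃=3∈[3,5].
(2·4+1)(2·1+1)(2·3+1) = 189
Δ: 2! 6! 0! / 9! → 1/252
sum: t=1:−1/36 = -1/36
3j²(4 1 3; 0 0 0) = Δ·Π!·Σ² = 4/63  (sign +1)
sum: t=0:+1/96 = 1/96
3j²(4 1 3; 2 -1 -1) = Δ·Π!·Σ² = 5/84  (sign +1)
combine: 4πI² = 189·4/63·5/84 = 5/7
take √, sign +1: I = 0.23841361

0.238414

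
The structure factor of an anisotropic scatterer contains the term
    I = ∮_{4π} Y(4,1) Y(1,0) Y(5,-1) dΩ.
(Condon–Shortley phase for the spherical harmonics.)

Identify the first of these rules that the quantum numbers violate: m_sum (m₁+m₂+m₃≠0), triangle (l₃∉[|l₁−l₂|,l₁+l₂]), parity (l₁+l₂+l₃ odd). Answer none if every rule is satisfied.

none

Σmᵢ = 0  ✓
l₃∈[|l₁−l₂|,l₁+l₂]=[3,5], have l₃=5  ✓
Σlᵢ = 10 ⇒ even  ✓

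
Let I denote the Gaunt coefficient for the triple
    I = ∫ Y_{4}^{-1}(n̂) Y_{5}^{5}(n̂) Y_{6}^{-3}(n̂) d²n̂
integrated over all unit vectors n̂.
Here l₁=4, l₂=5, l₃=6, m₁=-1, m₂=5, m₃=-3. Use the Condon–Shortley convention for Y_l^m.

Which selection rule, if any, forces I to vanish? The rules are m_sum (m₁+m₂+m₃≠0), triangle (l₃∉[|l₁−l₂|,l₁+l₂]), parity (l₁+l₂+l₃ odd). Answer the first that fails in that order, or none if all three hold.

m_sum

azimuthal sum: -1 + 5 − 3 = 1  ✗
1 ≤ 6 ≤ 9 (triangle on l)
L = 4 + 5 + 6 = 15 (odd)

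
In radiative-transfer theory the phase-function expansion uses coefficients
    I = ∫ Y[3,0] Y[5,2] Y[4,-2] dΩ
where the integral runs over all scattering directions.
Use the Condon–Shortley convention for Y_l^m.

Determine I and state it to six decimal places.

Rules hold: Σm=0, L=12 even, 2≤4≤8.
N = 7·11·9 = 693
Δ = 4!·2!·6!/13! = 1/180180
Racah Σ t=1..3: t=1:−1/576 t=2:+1/144 t=3:−1/576 = 1/288
⇒ 3j(3 5 4; 0 0 0)² = 20/1001, sgn +1
Racah Σ t=1..3: t=1:−1/8640 t=2:+1/480 t=3:−1/576 = 1/4320
⇒ 3j(3 5 4; 0 2 -2)² = 1/2145, sgn +1
4πI² = N·(3j₀)²·(3jₘ)² = 12/1859
I = +1·√(0.00645508/4π) = 0.02266449

0.022664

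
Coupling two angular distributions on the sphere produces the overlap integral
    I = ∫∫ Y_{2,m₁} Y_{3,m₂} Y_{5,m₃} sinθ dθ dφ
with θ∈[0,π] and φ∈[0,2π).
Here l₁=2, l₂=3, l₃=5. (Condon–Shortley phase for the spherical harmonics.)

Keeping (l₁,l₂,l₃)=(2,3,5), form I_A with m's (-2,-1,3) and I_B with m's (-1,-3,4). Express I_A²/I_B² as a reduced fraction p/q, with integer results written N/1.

5/6

Shared (l₁,l₂,l₃)=(2,3,5): N and (l;000)² cancel in I_A²/I_B².
A: Δ = 0!·4!·6!/11! = 1/2310; Racah Σ t=0..0: t=0:+1/1152 = 1/1152; ⇒ 3j(2 3 5; -2 -1 3)² = 1/33, sgn +1
B: Δ = 0!·4!·6!/11! = 1/2310; Racah Σ t=0..0: t=0:+1/4320 = 1/4320; ⇒ 3j(2 3 5; -1 -3 4)² = 2/55, sgn -1
I_A²/I_B² = (1/33)/(2/55) = 5/6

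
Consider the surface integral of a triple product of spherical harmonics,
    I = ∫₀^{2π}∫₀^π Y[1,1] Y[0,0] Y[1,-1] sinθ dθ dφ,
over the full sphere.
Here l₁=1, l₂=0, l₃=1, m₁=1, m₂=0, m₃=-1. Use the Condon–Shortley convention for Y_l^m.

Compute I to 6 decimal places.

Checks pass: Σm=0; 2 even; l₃=1∈[1,1].
(2·1+1)(2·0+1)(2·1+1) = 9
Δ: 0! 2! 0! / 3! → 1/3
sum: t=0:+1/1 = 1/1
3j²(1 0 1; 0 0 0) = Δ·Π!·Σ² = 1/3  (sign -1)
sum: t=0:+1/2 = 1/2
3j²(1 0 1; 1 0 -1) = Δ·Π!·Σ² = 1/3  (sign +1)
combine: 4πI² = 9·1/3·1/3 = 1/1
take √, sign -1: I = -0.28209479

-0.282095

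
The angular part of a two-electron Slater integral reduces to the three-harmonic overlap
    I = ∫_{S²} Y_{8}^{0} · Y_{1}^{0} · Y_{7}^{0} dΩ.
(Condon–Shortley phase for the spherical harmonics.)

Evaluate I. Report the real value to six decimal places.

0.244780

Rules hold: Σm=0, L=16 even, 7≤7≤9.
N = 17·3·15 = 765
Δ = 2!·14!·0!/17! = 1/2040
Racah Σ t=1..1: t=1:−1/25401600 = -1/25401600
⇒ 3j(8 1 7; 0 0 0)² = 8/255, sgn +1
(m-triple is (0,0,0) — same symbol as above.)
4πI² = N·(3j₀)²·(3jₘ)² = 64/85
I = +1·√(0.752941/4π) = 0.24477981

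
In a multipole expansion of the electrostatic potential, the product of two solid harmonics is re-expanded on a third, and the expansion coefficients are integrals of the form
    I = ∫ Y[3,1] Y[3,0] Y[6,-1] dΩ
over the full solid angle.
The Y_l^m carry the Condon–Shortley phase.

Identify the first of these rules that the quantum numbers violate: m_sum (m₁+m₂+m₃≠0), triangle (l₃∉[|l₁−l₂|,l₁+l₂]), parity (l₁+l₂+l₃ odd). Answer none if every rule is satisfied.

none

azimuthal sum: 1 + 0 − 1 = 0  ✓
0 ≤ 6 ≤ 6 (triangle on l)  ✓
L = 3 + 3 + 6 = 12 (even)  ✓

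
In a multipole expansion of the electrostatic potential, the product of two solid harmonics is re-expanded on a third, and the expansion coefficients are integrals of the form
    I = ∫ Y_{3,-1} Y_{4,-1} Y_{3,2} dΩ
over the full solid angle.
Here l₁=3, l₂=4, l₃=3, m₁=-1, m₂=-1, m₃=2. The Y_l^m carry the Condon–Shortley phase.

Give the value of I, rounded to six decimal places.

Rules hold: Σm=0, L=10 even, 1≤3≤7.
N = 7·9·7 = 441
Δ = 4!·2!·4!/11! = 1/34650
Racah Σ t=1..3: t=1:−1/72 t=2:+1/16 t=3:−1/72 = 5/144
⇒ 3j(3 4 3; 0 0 0)² = 2/77, sgn -1
Racah Σ t=2..3: t=2:+1/48 t=3:−1/144 = 1/72
⇒ 3j(3 4 3; -1 -1 2)² = 16/693, sgn -1
4πI² = N·(3j₀)²·(3jₘ)² = 32/121
I = +1·√(0.264463/4π) = 0.14506992

0.145070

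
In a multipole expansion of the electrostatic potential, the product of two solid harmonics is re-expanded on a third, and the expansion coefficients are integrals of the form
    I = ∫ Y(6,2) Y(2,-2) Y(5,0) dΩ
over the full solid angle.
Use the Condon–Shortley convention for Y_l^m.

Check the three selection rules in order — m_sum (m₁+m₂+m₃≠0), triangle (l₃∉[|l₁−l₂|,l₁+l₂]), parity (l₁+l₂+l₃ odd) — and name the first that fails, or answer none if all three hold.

parity

m₁+m₂+m₃ = 2 − 2 + 0 = 0  ✓
triangle: |6−2|=4 ≤ l₃=5 ≤ 6+2=8  ✓
parity: l₁+l₂+l₃ = 13 is odd  ✗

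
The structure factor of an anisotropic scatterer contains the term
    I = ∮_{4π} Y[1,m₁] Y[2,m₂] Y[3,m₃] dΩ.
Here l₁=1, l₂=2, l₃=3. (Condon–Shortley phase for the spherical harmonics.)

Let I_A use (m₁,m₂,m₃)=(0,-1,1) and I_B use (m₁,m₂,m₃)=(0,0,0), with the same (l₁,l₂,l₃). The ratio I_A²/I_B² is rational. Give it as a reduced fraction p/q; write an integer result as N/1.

8/9

Shared (l₁,l₂,l₃)=(1,2,3): N and (l;000)² cancel in I_A²/I_B².
A: Δ = 0!·2!·4!/7! = 1/105; Racah Σ t=0..0: t=0:+1/6 = 1/6; ⇒ 3j(1 2 3; 0 -1 1)² = 8/105, sgn +1
B: Δ = 0!·2!·4!/7! = 1/105; Racah Σ t=0..0: t=0:+1/4 = 1/4; ⇒ 3j(1 2 3; 0 0 0)² = 3/35, sgn -1
I_A²/I_B² = (8/105)/(3/35) = 8/9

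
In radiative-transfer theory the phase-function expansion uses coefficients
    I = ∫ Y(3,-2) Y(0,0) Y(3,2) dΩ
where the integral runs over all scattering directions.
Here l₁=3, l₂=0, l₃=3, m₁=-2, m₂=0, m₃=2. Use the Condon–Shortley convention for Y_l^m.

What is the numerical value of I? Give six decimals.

Rules hold: Σm=0, L=6 even, 3≤3≤3.
N = 7·1·7 = 49
Δ = 0!·6!·0!/7! = 1/7
Racah Σ t=0..0: t=0:+1/36 = 1/36
⇒ 3j(3 0 3; 0 0 0)² = 1/7, sgn -1
Racah Σ t=0..0: t=0:+1/120 = 1/120
⇒ 3j(3 0 3; -2 0 2)² = 1/7, sgn -1
4πI² = N·(3j₀)²·(3jₘ)² = 1/1
I = +1·√(1/4π) = 0.28209479

0.282095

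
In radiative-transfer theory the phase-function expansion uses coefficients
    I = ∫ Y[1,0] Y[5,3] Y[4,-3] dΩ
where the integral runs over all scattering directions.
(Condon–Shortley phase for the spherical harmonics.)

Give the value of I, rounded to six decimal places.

-0.196426

m-sum 0 ✓  L=10 even ✓  4≤4≤6 ✓
Π(2lᵢ+1) = 3×11×9 = 297
triangle coeff Δ(1,5,4) = 1/495
Σ_t [1,1]: t=1:−1/576 = -1/576
(3j)²=5/99 [(1 5 4; 0 0 0)], sign=-1
Σ_t [1,1]: t=1:−1/5040 = -1/5040
(3j)²=16/495 [(1 5 4; 0 3 -3)], sign=+1
⇒ 4πI² = 16/33
I = (-1)√(16/33/(4π)) = -0.19642560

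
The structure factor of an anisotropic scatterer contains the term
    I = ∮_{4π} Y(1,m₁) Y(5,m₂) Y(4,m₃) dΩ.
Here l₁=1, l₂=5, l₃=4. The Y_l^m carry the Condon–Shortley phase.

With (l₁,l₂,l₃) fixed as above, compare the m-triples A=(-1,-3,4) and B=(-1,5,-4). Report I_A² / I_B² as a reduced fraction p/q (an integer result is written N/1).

1/45

Same 1,5,4: normalisation and zero-m 3j drop out of the ratio.
A: Δ: 2! 0! 8! / 11! → 1/495; sum: t=2:+1/80640 = 1/80640; 3j²(1 5 4; -1 -3 4) = Δ·Π!·Σ² = 1/495  (sign +1)
B: Δ: 2! 0! 8! / 11! → 1/495; sum: t=2:+1/80640 = 1/80640; 3j²(1 5 4; -1 5 -4) = Δ·Π!·Σ² = 1/11  (sign +1)
I_A²/I_B² = (1/495)/(1/11) = 1/45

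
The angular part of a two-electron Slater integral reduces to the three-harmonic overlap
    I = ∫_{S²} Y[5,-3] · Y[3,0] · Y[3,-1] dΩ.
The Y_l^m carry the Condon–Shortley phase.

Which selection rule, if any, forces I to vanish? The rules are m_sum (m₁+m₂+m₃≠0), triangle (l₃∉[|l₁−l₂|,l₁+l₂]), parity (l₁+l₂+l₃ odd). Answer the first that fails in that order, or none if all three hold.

m_sum

azimuthal sum: -3 + 0 − 1 = -4  ✗
2 ≤ 3 ≤ 8 (triangle on l)
L = 5 + 3 + 3 = 11 (odd)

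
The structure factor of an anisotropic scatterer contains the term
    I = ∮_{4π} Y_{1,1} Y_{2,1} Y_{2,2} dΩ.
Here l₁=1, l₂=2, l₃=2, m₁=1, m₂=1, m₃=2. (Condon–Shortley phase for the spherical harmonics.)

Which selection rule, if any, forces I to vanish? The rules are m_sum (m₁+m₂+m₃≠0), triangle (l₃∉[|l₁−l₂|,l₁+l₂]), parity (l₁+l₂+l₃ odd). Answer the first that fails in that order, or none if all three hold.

m_sum

azimuthal sum: 1 + 1 + 2 = 4  ✗
1 ≤ 2 ≤ 3 (triangle on l)
L = 1 + 2 + 2 = 5 (odd)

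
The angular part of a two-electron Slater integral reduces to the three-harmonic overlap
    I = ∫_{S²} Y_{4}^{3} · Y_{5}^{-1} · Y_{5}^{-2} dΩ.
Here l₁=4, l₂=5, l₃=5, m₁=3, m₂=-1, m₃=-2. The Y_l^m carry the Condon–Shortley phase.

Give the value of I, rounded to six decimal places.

-0.048522

m-sum 0 ✓  L=14 even ✓  1≤5≤9 ✓
Π(2lᵢ+1) = 9×11×11 = 1089
triangle coeff Δ(4,5,5) = 1/3153150
Σ_t [0,4]: t=0:+1/69120 t=1:−1/1728 t=2:+1/576 t=3:−1/1728 t=4:+1/69120 = 7/11520
(3j)²=2/143 [(4 5 5; 0 0 0)], sign=-1
Σ_t [0,1]: t=0:+1/6912 t=1:−1/5184 = -1/20736
(3j)²=5/2574 [(4 5 5; 3 -1 -2)], sign=+1
⇒ 4πI² = 5/169
I = (-1)√(5/169/(4π)) = -0.04852178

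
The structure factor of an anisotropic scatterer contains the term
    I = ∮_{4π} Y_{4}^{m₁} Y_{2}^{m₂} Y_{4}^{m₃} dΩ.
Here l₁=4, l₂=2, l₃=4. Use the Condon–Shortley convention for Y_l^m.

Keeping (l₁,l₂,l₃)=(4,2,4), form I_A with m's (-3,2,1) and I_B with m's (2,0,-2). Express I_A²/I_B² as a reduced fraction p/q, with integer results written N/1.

l's match ⇒ only the (l;m) 3-j factors differ between A and B.
A: triangle coeff Δ(4,2,4) = 1/13860; Σ_t [2,2]: t=2:+1/480 = 1/480; (3j)²=3/110 [(4 2 4; -3 2 1)], sign=-1
B: triangle coeff Δ(4,2,4) = 1/13860; Σ_t [0,2]: t=0:+1/192 t=1:−1/120 t=2:+1/2880 = -1/360; (3j)²=16/3465 [(4 2 4; 2 0 -2)], sign=-1
I_A²/I_B² = (3/110)/(16/3465) = 189/32

189/32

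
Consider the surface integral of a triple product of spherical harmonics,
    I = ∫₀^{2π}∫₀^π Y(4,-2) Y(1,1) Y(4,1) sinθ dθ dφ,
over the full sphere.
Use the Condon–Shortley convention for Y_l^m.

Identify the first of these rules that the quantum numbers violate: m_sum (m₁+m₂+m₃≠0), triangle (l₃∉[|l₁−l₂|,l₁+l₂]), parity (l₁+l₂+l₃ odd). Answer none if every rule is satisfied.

Σmᵢ = 0  ✓
l₃∈[|l₁−l₂|,l₁+l₂]=[3,5], have l₃=4  ✓
Σlᵢ = 9 ⇒ odd  ✗

parity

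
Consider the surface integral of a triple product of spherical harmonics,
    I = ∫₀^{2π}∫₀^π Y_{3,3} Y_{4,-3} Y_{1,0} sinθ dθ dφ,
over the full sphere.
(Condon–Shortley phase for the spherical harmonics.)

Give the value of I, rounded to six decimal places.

m-sum 0 ✓  L=8 even ✓  1≤1≤7 ✓
Π(2lᵢ+1) = 7×9×3 = 189
triangle coeff Δ(3,4,1) = 1/252
Σ_t [3,3]: t=3:−1/36 = -1/36
(3j)²=4/63 [(3 4 1; 0 0 0)], sign=+1
Σ_t [0,0]: t=0:+1/720 = 1/720
(3j)²=1/36 [(3 4 1; 3 -3 0)], sign=-1
⇒ 4πI² = 1/3
I = (-1)√(1/3/(4π)) = -0.16286750

-0.162868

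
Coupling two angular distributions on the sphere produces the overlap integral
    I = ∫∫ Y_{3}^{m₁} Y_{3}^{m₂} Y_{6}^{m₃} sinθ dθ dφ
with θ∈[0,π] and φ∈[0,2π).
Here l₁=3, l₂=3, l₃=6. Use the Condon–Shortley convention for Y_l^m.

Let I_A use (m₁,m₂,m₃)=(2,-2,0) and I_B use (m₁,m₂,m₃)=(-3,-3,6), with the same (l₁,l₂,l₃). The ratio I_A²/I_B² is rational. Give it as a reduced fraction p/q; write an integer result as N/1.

l's match ⇒ only the (l;m) 3-j factors differ between A and B.
A: triangle coeff Δ(3,3,6) = 1/12012; Σ_t [0,0]: t=0:+1/14400 = 1/14400; (3j)²=3/1001 [(3 3 6; 2 -2 0)], sign=+1
B: triangle coeff Δ(3,3,6) = 1/12012; Σ_t [0,0]: t=0:+1/518400 = 1/518400; (3j)²=1/13 [(3 3 6; -3 -3 6)], sign=+1
I_A²/I_B² = (3/1001)/(1/13) = 3/77

3/77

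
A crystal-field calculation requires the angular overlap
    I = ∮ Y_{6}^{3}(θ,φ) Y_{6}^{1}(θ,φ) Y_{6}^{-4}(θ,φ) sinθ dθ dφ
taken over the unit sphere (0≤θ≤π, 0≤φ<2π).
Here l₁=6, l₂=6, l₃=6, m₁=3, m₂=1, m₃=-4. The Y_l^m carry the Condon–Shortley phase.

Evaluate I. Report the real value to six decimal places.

-0.084679

Rules hold: Σm=0, L=18 even, 0≤6≤12.
N = 13·13·13 = 2197
Δ = 6!·6!·6!/19! = 1/325909584
Racah Σ t=0..6: t=0:+1/373248000 t=1:−1/1728000 t=2:+1/110592 t=3:−1/46656 t=4:+1/110592 t=5:−1/1728000 t=6:+1/373248000 = -7/1555200
⇒ 3j(6 6 6; 0 0 0)² = 400/46189, sgn -1
Racah Σ t=1..3: t=1:−1/4147200 t=2:+1/691200 t=3:−1/1244160 = 1/2488320
⇒ 3j(6 6 6; 3 1 -4)² = 875/184756, sgn +1
4πI² = N·(3j₀)²·(3jₘ)² = 1137500/12623809
I = -1·√(0.0901075/4π) = -0.08467897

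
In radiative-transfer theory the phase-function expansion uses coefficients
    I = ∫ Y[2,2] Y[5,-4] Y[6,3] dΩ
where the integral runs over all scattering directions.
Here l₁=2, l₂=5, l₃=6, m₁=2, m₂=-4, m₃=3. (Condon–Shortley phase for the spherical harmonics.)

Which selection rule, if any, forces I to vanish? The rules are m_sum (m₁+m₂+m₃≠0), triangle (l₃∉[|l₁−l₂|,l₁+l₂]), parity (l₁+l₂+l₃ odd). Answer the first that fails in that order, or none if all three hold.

m_sum

m₁+m₂+m₃ = 2 − 4 + 3 = 1  ✗
triangle: |2−5|=3 ≤ l₃=6 ≤ 2+5=7
parity: l₁+l₂+l₃ = 13 is odd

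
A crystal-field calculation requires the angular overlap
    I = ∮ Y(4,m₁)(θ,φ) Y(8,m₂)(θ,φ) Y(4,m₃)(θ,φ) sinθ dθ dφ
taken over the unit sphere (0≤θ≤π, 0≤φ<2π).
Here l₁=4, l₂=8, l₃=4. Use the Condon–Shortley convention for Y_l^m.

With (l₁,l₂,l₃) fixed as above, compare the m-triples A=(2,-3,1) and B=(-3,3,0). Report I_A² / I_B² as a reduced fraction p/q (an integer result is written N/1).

Same 4,8,4: normalisation and zero-m 3j drop out of the ratio.
A: Δ: 8! 0! 8! / 17! → 1/218790; sum: t=2:+1/1036800 = 1/1036800; 3j²(4 8 4; 2 -3 1) = Δ·Π!·Σ² = 14/663  (sign -1)
B: Δ: 8! 0! 8! / 17! → 1/218790; sum: t=7:−1/2903040 = -1/2903040; 3j²(4 8 4; -3 3 0) = Δ·Π!·Σ² = 5/663  (sign -1)
I_A²/I_B² = (14/663)/(5/663) = 14/5

14/5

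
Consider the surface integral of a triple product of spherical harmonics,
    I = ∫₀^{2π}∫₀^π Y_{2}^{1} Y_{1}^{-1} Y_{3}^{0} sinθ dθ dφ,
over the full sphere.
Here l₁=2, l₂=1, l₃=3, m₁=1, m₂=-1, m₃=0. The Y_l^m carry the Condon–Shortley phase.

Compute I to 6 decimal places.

m-sum 0 ✓  L=6 even ✓  1≤3≤3 ✓
Π(2lᵢ+1) = 5×3×7 = 105
triangle coeff Δ(2,1,3) = 1/105
Σ_t [0,0]: t=0:+1/4 = 1/4
(3j)²=3/35 [(2 1 3; 0 0 0)], sign=-1
Σ_t [0,0]: t=0:+1/12 = 1/12
(3j)²=1/35 [(2 1 3; 1 -1 0)], sign=-1
⇒ 4πI² = 9/35
I = (+1)√(9/35/(4π)) = 0.14304817

0.143048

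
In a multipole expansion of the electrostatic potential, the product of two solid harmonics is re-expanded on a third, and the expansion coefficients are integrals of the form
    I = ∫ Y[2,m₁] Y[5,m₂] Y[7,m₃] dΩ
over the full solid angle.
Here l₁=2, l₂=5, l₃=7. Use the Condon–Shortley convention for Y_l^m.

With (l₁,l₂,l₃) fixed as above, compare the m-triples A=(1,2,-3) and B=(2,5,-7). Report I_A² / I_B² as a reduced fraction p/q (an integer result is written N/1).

480/1001

Shared (l₁,l₂,l₃)=(2,5,7): N and (l;000)² cancel in I_A²/I_B².
A: Δ = 0!·4!·10!/15! = 1/15015; Racah Σ t=0..0: t=0:+1/181440 = 1/181440; ⇒ 3j(2 5 7; 1 2 -3)² = 32/1001, sgn +1
B: Δ = 0!·4!·10!/15! = 1/15015; Racah Σ t=0..0: t=0:+1/87091200 = 1/87091200; ⇒ 3j(2 5 7; 2 5 -7)² = 1/15, sgn +1
I_A²/I_B² = (32/1001)/(1/15) = 480/1001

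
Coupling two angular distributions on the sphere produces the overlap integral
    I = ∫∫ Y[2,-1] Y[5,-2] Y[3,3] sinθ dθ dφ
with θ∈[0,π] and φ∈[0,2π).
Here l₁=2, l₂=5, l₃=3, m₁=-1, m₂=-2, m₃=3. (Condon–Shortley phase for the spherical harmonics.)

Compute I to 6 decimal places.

0.063396

m-sum 0 ✓  L=10 even ✓  3≤3≤7 ✓
Π(2lᵢ+1) = 5×11×7 = 385
triangle coeff Δ(2,5,3) = 1/2310
Σ_t [2,2]: t=2:+1/144 = 1/144
(3j)²=10/231 [(2 5 3; 0 0 0)], sign=-1
Σ_t [3,3]: t=3:−1/4320 = -1/4320
(3j)²=1/330 [(2 5 3; -1 -2 3)], sign=-1
⇒ 4πI² = 5/99
I = (+1)√(5/99/(4π)) = 0.06339609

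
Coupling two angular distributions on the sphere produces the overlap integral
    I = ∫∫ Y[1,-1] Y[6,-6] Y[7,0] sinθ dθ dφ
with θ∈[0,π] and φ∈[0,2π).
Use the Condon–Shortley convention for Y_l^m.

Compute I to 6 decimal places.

Σmᵢ = -7 ≠ 0, so the φ-integral vanishes; I = 0

0.000000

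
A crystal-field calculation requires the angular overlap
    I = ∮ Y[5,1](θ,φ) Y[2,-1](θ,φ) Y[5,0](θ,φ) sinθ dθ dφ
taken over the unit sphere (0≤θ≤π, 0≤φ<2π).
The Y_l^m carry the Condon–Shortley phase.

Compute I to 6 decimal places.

-0.036166

Checks pass: Σm=0; 12 even; l₃=5∈[3,7].
(2·5+1)(2·2+1)(2·5+1) = 605
Δ: 2! 8! 2! / 13! → 1/38610
sum: t=0:+1/2880 t=1:−1/576 t=2:+1/2880 = -1/960
3j²(5 2 5; 0 0 0) = Δ·Π!·Σ² = 10/429  (sign +1)
sum: t=0:+1/1152 t=1:−1/1440 = 1/5760
3j²(5 2 5; 1 -1 0) = Δ·Π!·Σ² = 1/858  (sign -1)
combine: 4πI² = 605·10/429·1/858 = 25/1521
take √, sign -1: I = -0.03616600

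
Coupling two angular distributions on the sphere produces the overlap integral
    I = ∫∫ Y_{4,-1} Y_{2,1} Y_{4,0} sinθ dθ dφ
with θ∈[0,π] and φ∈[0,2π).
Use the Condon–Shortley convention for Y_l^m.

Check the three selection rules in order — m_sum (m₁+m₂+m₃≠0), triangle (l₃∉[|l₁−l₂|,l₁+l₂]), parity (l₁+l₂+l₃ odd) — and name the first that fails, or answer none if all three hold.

m₁+m₂+m₃ = -1 + 1 + 0 = 0  ✓
triangle: |4−2|=2 ≤ l₃=4 ≤ 4+2=6  ✓
parity: l₁+l₂+l₃ = 10 is even  ✓

none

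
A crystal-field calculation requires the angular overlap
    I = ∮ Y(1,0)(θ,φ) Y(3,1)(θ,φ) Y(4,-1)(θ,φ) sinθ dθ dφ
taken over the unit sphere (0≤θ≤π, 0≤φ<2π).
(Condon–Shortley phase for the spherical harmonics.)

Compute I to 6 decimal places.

-0.238414

m-sum 0 ✓  L=8 even ✓  2≤4≤4 ✓
Π(2lᵢ+1) = 3×7×9 = 189
triangle coeff Δ(1,3,4) = 1/252
Σ_t [0,0]: t=0:+1/36 = 1/36
(3j)²=4/63 [(1 3 4; 0 0 0)], sign=+1
Σ_t [0,0]: t=0:+1/48 = 1/48
(3j)²=5/84 [(1 3 4; 0 1 -1)], sign=-1
⇒ 4πI² = 5/7
I = (-1)√(5/7/(4π)) = -0.23841361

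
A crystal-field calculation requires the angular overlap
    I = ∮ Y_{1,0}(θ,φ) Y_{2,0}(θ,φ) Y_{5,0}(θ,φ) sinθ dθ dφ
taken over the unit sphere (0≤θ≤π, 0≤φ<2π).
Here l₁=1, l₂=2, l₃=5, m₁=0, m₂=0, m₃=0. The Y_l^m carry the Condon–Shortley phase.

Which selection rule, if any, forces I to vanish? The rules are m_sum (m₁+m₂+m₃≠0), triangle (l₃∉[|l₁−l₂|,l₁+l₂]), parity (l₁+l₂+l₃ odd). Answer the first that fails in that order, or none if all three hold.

Σmᵢ = 0  ✓
l₃∈[|l₁−l₂|,l₁+l₂]=[1,3], have l₃=5  ✗
Σlᵢ = 8 ⇒ even

triangle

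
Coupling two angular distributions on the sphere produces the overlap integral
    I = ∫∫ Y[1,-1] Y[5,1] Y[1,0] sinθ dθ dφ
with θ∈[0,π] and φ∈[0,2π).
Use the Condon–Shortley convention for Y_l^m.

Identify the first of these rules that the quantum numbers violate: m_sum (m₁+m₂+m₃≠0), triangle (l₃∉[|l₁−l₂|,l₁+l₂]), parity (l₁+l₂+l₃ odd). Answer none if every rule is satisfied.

azimuthal sum: -1 + 1 + 0 = 0  ✓
4 ≤ 1 ≤ 6 (triangle on l)  ✗
L = 1 + 5 + 1 = 7 (odd)

triangle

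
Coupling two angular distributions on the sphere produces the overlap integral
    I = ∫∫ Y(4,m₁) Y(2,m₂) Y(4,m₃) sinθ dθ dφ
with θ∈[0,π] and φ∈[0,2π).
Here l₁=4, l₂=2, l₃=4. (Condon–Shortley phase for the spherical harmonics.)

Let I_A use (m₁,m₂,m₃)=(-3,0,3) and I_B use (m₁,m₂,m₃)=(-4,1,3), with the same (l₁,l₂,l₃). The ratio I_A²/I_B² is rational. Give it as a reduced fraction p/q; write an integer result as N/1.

1/12

l's match ⇒ only the (l;m) 3-j factors differ between A and B.
A: triangle coeff Δ(4,2,4) = 1/13860; Σ_t [1,2]: t=1:−1/720 t=2:+1/480 = 1/1440; (3j)²=7/1980 [(4 2 4; -3 0 3)], sign=-1
B: triangle coeff Δ(4,2,4) = 1/13860; Σ_t [2,2]: t=2:+1/1440 = 1/1440; (3j)²=7/165 [(4 2 4; -4 1 3)], sign=-1
I_A²/I_B² = (7/1980)/(7/165) = 1/12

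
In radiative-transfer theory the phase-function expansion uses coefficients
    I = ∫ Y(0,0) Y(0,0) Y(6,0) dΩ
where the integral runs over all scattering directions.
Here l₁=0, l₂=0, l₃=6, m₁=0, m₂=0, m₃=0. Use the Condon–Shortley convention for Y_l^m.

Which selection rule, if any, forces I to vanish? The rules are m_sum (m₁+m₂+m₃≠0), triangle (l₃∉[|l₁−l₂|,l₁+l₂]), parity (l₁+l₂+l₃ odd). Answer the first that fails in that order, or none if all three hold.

Σmᵢ = 0  ✓
l₃∈[|l₁−l₂|,l₁+l₂]=[0,0], have l₃=6  ✗
Σlᵢ = 6 ⇒ even

triangle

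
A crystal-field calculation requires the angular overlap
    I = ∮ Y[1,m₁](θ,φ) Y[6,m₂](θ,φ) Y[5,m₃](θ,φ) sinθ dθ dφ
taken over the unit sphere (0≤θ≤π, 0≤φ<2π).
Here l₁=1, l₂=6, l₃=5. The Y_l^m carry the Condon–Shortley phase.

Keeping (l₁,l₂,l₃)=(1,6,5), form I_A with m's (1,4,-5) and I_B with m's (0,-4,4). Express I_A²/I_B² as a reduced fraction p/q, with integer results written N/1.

1/20

l's match ⇒ only the (l;m) 3-j factors differ between A and B.
A: triangle coeff Δ(1,6,5) = 1/858; Σ_t [0,0]: t=0:+1/7257600 = 1/7257600; (3j)²=1/858 [(1 6 5; 1 4 -5)], sign=+1
B: triangle coeff Δ(1,6,5) = 1/858; Σ_t [1,1]: t=1:−1/362880 = -1/362880; (3j)²=10/429 [(1 6 5; 0 -4 4)], sign=+1
I_A²/I_B² = (1/858)/(10/429) = 1/20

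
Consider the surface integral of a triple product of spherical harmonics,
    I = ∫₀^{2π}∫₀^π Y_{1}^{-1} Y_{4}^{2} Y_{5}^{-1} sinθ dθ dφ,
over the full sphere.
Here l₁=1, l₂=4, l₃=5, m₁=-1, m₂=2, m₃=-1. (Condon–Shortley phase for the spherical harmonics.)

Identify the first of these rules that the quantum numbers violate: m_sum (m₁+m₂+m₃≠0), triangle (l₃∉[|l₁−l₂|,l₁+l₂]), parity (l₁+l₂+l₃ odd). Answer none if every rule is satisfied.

azimuthal sum: -1 + 2 − 1 = 0  ✓
3 ≤ 5 ≤ 5 (triangle on l)  ✓
L = 1 + 4 + 5 = 10 (even)  ✓

none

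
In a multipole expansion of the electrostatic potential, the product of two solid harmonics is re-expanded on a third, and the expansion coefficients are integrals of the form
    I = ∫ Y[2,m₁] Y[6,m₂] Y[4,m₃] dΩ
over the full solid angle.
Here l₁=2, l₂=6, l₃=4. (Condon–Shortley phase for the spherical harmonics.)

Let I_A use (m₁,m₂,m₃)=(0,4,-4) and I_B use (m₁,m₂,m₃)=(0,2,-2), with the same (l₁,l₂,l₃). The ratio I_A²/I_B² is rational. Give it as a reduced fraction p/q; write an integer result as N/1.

Same 2,6,4: normalisation and zero-m 3j drop out of the ratio.
A: Δ: 4! 0! 8! / 13! → 1/6435; sum: t=2:+1/161280 = 1/161280; 3j²(2 6 4; 0 4 -4) = Δ·Π!·Σ² = 1/143  (sign +1)
B: Δ: 4! 0! 8! / 13! → 1/6435; sum: t=2:+1/5760 = 1/5760; 3j²(2 6 4; 0 2 -2) = Δ·Π!·Σ² = 56/2145  (sign +1)
I_A²/I_B² = (1/143)/(56/2145) = 15/56

15/56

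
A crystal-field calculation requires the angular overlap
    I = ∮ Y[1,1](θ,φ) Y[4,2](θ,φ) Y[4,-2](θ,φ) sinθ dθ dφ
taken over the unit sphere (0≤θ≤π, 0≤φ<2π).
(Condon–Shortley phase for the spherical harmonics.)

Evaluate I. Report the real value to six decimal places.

0.000000

m-sum = 1 + 2 − 2 = 1 ≠ 0 ⇒ I = 0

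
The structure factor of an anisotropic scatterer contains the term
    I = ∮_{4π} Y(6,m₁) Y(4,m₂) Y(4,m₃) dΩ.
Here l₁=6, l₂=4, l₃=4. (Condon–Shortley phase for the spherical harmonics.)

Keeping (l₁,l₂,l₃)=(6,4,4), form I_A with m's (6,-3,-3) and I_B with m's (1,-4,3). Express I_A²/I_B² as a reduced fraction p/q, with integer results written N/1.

Same 6,4,4: normalisation and zero-m 3j drop out of the ratio.
A: Δ: 6! 6! 2! / 15! → 1/1261260; sum: t=0:+1/518400 = 1/518400; 3j²(6 4 4; 6 -3 -3) = Δ·Π!·Σ² = 7/195  (sign -1)
B: Δ: 6! 6! 2! / 15! → 1/1261260; sum: t=0:+1/172800 = 1/172800; 3j²(6 4 4; 1 -4 3) = Δ·Π!·Σ² = 7/2145  (sign -1)
I_A²/I_B² = (7/195)/(7/2145) = 11/1

11/1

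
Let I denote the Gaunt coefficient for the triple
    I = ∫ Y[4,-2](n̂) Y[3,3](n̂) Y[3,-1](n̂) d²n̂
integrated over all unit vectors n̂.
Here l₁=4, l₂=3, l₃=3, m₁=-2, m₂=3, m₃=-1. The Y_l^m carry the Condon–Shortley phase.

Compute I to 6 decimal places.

-0.188451

Rules hold: Σm=0, L=10 even, 1≤3≤7.
N = 9·7·7 = 441
Δ = 4!·4!·2!/11! = 1/34650
Racah Σ t=1..3: t=1:−1/72 t=2:+1/16 t=3:−1/72 = 5/144
⇒ 3j(4 3 3; 0 0 0)² = 2/77, sgn -1
Racah Σ t=4..4: t=4:+1/192 = 1/192
⇒ 3j(4 3 3; -2 3 -1)² = 3/77, sgn +1
4πI² = N·(3j₀)²·(3jₘ)² = 54/121
I = -1·√(0.446281/4π) = -0.18845135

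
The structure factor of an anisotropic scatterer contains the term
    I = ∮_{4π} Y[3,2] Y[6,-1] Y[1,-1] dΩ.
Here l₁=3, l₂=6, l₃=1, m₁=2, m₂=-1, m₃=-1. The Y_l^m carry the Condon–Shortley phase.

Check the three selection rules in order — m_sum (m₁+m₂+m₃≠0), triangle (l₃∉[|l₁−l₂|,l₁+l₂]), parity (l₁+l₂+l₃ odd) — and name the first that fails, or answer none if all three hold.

Σmᵢ = 0  ✓
l₃∈[|l₁−l₂|,l₁+l₂]=[3,9], have l₃=1  ✗
Σlᵢ = 10 ⇒ even

triangle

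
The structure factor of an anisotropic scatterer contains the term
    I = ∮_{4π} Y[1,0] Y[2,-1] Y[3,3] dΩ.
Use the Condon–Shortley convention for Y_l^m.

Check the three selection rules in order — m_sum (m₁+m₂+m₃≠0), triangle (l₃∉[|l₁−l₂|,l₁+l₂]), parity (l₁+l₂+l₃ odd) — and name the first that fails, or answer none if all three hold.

Σmᵢ = 2  ✗
l₃∈[|l₁−l₂|,l₁+l₂]=[1,3], have l₃=3
Σlᵢ = 6 ⇒ even

m_sum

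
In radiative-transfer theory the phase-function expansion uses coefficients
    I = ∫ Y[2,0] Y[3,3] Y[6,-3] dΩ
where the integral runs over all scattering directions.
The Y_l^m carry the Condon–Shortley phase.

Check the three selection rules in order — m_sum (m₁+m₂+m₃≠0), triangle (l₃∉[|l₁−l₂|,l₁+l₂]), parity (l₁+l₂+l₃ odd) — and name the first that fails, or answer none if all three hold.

Σmᵢ = 0  ✓
l₃∈[|l₁−l₂|,l₁+l₂]=[1,5], have l₃=6  ✗
Σlᵢ = 11 ⇒ odd

triangle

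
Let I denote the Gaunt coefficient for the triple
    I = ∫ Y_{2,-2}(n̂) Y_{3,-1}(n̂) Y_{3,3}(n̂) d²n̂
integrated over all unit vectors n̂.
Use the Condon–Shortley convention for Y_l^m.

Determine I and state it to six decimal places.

0.132981

m-sum 0 ✓  L=8 even ✓  1≤3≤5 ✓
Π(2lᵢ+1) = 5×7×7 = 245
triangle coeff Δ(2,3,3) = 1/3780
Σ_t [0,2]: t=0:+1/24 t=1:−1/4 t=2:+1/24 = -1/6
(3j)²=4/105 [(2 3 3; 0 0 0)], sign=+1
Σ_t [2,2]: t=2:+1/96 = 1/96
(3j)²=1/42 [(2 3 3; -2 -1 3)], sign=+1
⇒ 4πI² = 2/9
I = (+1)√(2/9/(4π)) = 0.13298076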